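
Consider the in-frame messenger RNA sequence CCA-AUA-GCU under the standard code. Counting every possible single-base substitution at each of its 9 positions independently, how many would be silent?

Codon 1 (CCA, Pro): 3 synonymous substitutions.
Codon 2 (AUA, Ile): 2 synonymous substitutions.
Codon 3 (GCU, Ala): 3 synonymous substitutions.
Total: 3 + 2 + 3 = 8.

8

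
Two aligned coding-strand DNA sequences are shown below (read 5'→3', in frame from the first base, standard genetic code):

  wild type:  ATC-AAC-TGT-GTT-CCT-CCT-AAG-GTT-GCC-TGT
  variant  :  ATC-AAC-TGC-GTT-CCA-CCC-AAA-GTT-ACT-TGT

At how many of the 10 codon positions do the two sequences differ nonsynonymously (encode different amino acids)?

1

Codon 1: ATC Ile / ATC Ile — identical.
Codon 2: AAC Asn / AAC Asn — identical.
Codon 3: TGT Cys / TGC Cys — synonymous.
Codon 4: GTT Val / GTT Val — identical.
Codon 5: CCT Pro / CCA Pro — synonymous.
Codon 6: CCT Pro / CCC Pro — synonymous.
Codon 7: AAG Lys / AAA Lys — synonymous.
Codon 8: GTT Val / GTT Val — identical.
Codon 9: GCC Ala / ACT Thr — nonsynonymous.
Codon 10: TGT Cys / TGT Cys — identical.
Nonsynonymous differences: 1.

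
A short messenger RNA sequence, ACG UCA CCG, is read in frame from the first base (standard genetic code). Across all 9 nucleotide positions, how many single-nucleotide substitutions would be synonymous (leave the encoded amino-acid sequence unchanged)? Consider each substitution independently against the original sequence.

9

Codon 1 (ACG, Thr): 3 synonymous substitutions.
Codon 2 (UCA, Ser): 3 synonymous substitutions.
Codon 3 (CCG, Pro): 3 synonymous substitutions.
Total: 3 + 3 + 3 = 9.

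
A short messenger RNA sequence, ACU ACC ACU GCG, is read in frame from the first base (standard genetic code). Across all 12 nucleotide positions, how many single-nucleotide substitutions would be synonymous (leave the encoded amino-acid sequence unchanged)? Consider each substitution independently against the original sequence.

12

Codon 1 (ACU, Thr): 3 synonymous substitutions.
Codon 2 (ACC, Thr): 3 synonymous substitutions.
Codon 3 (ACU, Thr): 3 synonymous substitutions.
Codon 4 (GCG, Ala): 3 synonymous substitutions.
Total: 3 + 3 + 3 + 3 = 12.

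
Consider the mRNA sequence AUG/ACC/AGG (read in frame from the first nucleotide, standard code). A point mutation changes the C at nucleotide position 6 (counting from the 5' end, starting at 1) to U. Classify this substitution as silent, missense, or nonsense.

silent

Position 6 falls in codon 2: ACC → Thr.
After the substitution the codon is ACU → Thr.
Both encode Thr, so the change is synonymous.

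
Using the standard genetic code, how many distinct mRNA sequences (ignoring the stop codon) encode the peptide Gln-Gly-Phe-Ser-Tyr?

192

Gln: 2 codons.
Gly: 4 codons.
Phe: 2 codons.
Ser: 6 codons.
Tyr: 2 codons.
2 × 4 × 2 × 6 × 2 = 192.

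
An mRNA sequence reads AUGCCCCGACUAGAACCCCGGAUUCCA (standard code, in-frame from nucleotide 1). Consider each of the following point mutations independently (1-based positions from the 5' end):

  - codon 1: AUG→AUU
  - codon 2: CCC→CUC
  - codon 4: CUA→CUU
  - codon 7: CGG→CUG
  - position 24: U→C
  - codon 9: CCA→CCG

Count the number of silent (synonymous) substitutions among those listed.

3

Codon 1: AUG (Met) → AUU (Ile) — missense.
Codon 2: CCC (Pro) → CUC (Leu) — missense.
Codon 4: CUA (Leu) → CUU (Leu) — synonymous.
Codon 7: CGG (Arg) → CUG (Leu) — missense.
Codon 8: AUU (Ile) → AUC (Ile) — synonymous.
Codon 9: CCA (Pro) → CCG (Pro) — synonymous.
Synonymous: 3 of 6.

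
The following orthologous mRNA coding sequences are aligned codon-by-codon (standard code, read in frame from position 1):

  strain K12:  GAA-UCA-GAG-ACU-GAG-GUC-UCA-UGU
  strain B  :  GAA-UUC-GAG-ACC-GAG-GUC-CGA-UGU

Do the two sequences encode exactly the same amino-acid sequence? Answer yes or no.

no

Codon 1: GAA Glu / GAA Glu — identical.
Codon 2: UCA Ser / UUC Phe — nonsynonymous.
Codon 3: GAG Glu / GAG Glu — identical.
Codon 4: ACU Thr / ACC Thr — synonymous.
Codon 5: GAG Glu / GAG Glu — identical.
Codon 6: GUC Val / GUC Val — identical.
Codon 7: UCA Ser / CGA Arg — nonsynonymous.
Codon 8: UGU Cys / UGU Cys — identical.
Nonsynonymous differences: 2 → different protein.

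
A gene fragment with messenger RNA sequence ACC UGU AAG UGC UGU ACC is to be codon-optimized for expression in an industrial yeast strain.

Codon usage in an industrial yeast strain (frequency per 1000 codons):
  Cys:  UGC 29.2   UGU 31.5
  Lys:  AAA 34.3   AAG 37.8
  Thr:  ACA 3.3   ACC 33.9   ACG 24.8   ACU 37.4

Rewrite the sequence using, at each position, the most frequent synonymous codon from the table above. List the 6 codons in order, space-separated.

ACU UGU AAG UGU UGU ACU

Codon 1 (Thr): best is ACU at 37.4.
Codon 2 (Cys): best is UGU at 31.5.
Codon 3 (Lys): best is AAG at 37.8.
Codon 4 (Cys): best is UGU at 31.5.
Codon 5 (Cys): best is UGU at 31.5.
Codon 6 (Thr): best is ACU at 37.4.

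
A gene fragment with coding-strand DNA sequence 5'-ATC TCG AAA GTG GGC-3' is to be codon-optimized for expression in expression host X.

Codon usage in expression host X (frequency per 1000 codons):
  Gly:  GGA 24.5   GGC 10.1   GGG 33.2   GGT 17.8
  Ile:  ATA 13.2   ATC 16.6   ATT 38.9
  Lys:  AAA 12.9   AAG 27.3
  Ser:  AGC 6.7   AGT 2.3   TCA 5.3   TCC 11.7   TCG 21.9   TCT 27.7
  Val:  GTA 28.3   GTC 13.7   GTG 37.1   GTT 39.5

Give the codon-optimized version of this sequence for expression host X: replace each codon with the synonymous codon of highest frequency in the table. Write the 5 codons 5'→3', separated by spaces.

ATT TCT AAG GTT GGG

Codon 1 (Ile): best is ATT at 38.9.
Codon 2 (Ser): best is TCT at 27.7.
Codon 3 (Lys): best is AAG at 27.3.
Codon 4 (Val): best is GTT at 39.5.
Codon 5 (Gly): best is GGG at 33.2.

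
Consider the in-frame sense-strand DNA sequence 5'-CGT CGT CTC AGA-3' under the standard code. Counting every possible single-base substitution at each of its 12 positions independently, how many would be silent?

11

Codon 1 (CGT, Arg): 3 synonymous substitutions.
Codon 2 (CGT, Arg): 3 synonymous substitutions.
Codon 3 (CTC, Leu): 3 synonymous substitutions.
Codon 4 (AGA, Arg): 2 synonymous substitutions.
Total: 3 + 3 + 3 + 2 = 11.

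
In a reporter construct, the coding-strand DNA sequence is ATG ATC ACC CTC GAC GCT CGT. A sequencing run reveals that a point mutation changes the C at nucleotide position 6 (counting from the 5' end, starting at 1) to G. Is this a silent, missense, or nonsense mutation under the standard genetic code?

missense

Position 6 falls in codon 2: ATC → Ile.
After the substitution the codon is ATG → Met.
Ile ≠ Met, so this is a missense mutation.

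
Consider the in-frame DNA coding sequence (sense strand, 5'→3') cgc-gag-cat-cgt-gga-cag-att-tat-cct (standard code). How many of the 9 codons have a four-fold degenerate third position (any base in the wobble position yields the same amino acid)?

Codon 1 CGC (Arg): third position 4-fold.
Codon 2 GAG (Glu): third position 2-fold.
Codon 3 CAT (His): third position 2-fold.
Codon 4 CGT (Arg): third position 4-fold.
Codon 5 GGA (Gly): third position 4-fold.
Codon 6 CAG (Gln): third position 2-fold.
Codon 7 ATT (Ile): third position 3-fold.
Codon 8 TAT (Tyr): third position 2-fold.
Codon 9 CCT (Pro): third position 4-fold.
Four-fold degenerate third positions: 4.

4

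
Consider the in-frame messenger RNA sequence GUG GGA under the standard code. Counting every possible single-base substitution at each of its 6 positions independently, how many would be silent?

6

Codon 1 (GUG, Val): 3 synonymous substitutions.
Codon 2 (GGA, Gly): 3 synonymous substitutions.
Total: 3 + 3 = 6.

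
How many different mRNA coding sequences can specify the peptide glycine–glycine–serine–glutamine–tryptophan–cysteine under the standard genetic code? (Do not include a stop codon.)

384

Gly: 4 codons.
Gly: 4 codons.
Ser: 6 codons.
Gln: 2 codons.
Trp: 1 codon.
Cys: 2 codons.
4 × 4 × 6 × 2 × 1 × 2 = 384.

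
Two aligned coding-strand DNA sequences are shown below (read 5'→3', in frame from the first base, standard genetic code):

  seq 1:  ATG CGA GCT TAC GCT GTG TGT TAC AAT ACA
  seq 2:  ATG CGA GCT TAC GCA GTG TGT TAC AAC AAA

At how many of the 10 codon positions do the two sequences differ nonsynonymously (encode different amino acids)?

Codon 1: ATG Met / ATG Met — identical.
Codon 2: CGA Arg / CGA Arg — identical.
Codon 3: GCT Ala / GCT Ala — identical.
Codon 4: TAC Tyr / TAC Tyr — identical.
Codon 5: GCT Ala / GCA Ala — synonymous.
Codon 6: GTG Val / GTG Val — identical.
Codon 7: TGT Cys / TGT Cys — identical.
Codon 8: TAC Tyr / TAC Tyr — identical.
Codon 9: AAT Asn / AAC Asn — synonymous.
Codon 10: ACA Thr / AAA Lys — nonsynonymous.
Nonsynonymous differences: 1.

1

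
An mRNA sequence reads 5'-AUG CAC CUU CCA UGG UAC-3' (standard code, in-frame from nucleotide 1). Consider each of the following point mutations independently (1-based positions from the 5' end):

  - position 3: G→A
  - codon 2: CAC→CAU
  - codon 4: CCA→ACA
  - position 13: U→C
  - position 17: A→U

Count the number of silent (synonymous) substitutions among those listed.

Codon 1: AUG (Met) → AUA (Ile) — missense.
Codon 2: CAC (His) → CAU (His) — synonymous.
Codon 4: CCA (Pro) → ACA (Thr) — missense.
Codon 5: UGG (Trp) → CGG (Arg) — missense.
Codon 6: UAC (Tyr) → UUC (Phe) — missense.
Synonymous: 1 of 5.

1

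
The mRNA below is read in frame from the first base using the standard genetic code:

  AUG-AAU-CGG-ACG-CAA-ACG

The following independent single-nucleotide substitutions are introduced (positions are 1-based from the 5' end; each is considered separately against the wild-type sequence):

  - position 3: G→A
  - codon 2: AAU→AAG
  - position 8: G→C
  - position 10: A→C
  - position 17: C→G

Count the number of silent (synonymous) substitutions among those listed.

0

Codon 1: AUG (Met) → AUA (Ile) — missense.
Codon 2: AAU (Asn) → AAG (Lys) — missense.
Codon 3: CGG (Arg) → CCG (Pro) — missense.
Codon 4: ACG (Thr) → CCG (Pro) — missense.
Codon 6: ACG (Thr) → AGG (Arg) — missense.
Synonymous: 0 of 5.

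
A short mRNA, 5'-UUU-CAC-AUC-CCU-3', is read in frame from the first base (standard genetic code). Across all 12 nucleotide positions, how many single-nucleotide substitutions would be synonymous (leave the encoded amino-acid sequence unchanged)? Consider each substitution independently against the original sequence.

7

Codon 1 (UUU, Phe): 1 synonymous substitution.
Codon 2 (CAC, His): 1 synonymous substitution.
Codon 3 (AUC, Ile): 2 synonymous substitutions.
Codon 4 (CCU, Pro): 3 synonymous substitutions.
Total: 1 + 1 + 2 + 3 = 7.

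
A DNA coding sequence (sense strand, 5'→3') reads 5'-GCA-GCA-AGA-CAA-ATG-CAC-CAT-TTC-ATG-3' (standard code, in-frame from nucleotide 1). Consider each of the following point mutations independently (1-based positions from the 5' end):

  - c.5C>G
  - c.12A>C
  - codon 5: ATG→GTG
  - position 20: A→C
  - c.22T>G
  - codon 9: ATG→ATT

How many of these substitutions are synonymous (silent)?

0

Codon 2: GCA (Ala) → GGA (Gly) — missense.
Codon 4: CAA (Gln) → CAC (His) — missense.
Codon 5: ATG (Met) → GTG (Val) — missense.
Codon 7: CAT (His) → CCT (Pro) — missense.
Codon 8: TTC (Phe) → GTC (Val) — missense.
Codon 9: ATG (Met) → ATT (Ile) — missense.
Synonymous: 0 of 6.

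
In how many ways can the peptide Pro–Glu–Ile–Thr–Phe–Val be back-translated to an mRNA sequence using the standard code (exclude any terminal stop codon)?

768

Pro: 4 codons.
Glu: 2 codons.
Ile: 3 codons.
Thr: 4 codons.
Phe: 2 codons.
Val: 4 codons.
4 × 2 × 3 × 4 × 2 × 4 = 768.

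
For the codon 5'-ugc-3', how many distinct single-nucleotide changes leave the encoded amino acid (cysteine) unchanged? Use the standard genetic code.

Position 1: none → 0 synonymous.
Position 2: none → 0 synonymous.
Position 3: UGU → 1 synonymous.
Total: 0 + 0 + 1 = 1.

1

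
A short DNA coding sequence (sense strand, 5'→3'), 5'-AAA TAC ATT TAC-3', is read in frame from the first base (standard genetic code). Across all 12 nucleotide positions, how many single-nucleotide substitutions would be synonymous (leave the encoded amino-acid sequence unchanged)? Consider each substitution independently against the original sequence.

Codon 1 (AAA, Lys): 1 synonymous substitution.
Codon 2 (TAC, Tyr): 1 synonymous substitution.
Codon 3 (ATT, Ile): 2 synonymous substitutions.
Codon 4 (TAC, Tyr): 1 synonymous substitution.
Total: 1 + 1 + 2 + 1 = 5.

5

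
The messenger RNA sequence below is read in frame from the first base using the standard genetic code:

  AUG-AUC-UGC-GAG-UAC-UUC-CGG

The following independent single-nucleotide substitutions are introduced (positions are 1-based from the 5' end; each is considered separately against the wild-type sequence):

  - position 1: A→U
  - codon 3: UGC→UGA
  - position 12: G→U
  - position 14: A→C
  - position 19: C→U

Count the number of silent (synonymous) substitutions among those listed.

Codon 1: AUG (Met) → UUG (Leu) — missense.
Codon 3: UGC (Cys) → UGA (Stop) — nonsense.
Codon 4: GAG (Glu) → GAU (Asp) — missense.
Codon 5: UAC (Tyr) → UCC (Ser) — missense.
Codon 7: CGG (Arg) → UGG (Trp) — missense.
Synonymous: 0 of 5.

0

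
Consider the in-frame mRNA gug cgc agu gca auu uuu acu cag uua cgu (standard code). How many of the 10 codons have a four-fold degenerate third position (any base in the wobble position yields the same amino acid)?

Codon 1 GUG (Val): third position 4-fold.
Codon 2 CGC (Arg): third position 4-fold.
Codon 3 AGU (Ser): third position 2-fold.
Codon 4 GCA (Ala): third position 4-fold.
Codon 5 AUU (Ile): third position 3-fold.
Codon 6 UUU (Phe): third position 2-fold.
Codon 7 ACU (Thr): third position 4-fold.
Codon 8 CAG (Gln): third position 2-fold.
Codon 9 UUA (Leu): third position 2-fold.
Codon 10 CGU (Arg): third position 4-fold.
Four-fold degenerate third positions: 5.

5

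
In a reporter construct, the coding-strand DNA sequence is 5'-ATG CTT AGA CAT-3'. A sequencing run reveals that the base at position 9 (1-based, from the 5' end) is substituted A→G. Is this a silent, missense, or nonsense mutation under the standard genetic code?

Position 9 falls in codon 3: AGA → Arg.
After the substitution the codon is AGG → Arg.
Both encode Arg, so the change is synonymous.

silent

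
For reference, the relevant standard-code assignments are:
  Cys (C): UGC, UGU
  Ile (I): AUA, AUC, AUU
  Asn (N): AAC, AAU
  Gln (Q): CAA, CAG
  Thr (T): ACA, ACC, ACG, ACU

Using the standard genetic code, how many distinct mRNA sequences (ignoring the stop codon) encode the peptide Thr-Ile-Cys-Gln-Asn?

96

Thr: 4 codons.
Ile: 3 codons.
Cys: 2 codons.
Gln: 2 codons.
Asn: 2 codons.
4 × 3 × 2 × 2 × 2 = 96.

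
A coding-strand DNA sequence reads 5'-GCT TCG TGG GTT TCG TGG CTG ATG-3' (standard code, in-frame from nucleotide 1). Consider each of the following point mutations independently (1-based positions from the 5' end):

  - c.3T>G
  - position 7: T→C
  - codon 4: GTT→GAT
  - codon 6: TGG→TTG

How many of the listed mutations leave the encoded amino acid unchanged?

1

Codon 1: GCT (Ala) → GCG (Ala) — synonymous.
Codon 3: TGG (Trp) → CGG (Arg) — missense.
Codon 4: GTT (Val) → GAT (Asp) — missense.
Codon 6: TGG (Trp) → TTG (Leu) — missense.
Synonymous: 1 of 4.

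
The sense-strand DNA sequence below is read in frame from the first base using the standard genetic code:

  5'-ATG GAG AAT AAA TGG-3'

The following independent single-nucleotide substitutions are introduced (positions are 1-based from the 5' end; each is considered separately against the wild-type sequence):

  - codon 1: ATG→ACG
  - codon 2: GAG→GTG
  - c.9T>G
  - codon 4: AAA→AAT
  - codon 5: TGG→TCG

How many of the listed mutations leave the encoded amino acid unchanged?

Codon 1: ATG (Met) → ACG (Thr) — missense.
Codon 2: GAG (Glu) → GTG (Val) — missense.
Codon 3: AAT (Asn) → AAG (Lys) — missense.
Codon 4: AAA (Lys) → AAT (Asn) — missense.
Codon 5: TGG (Trp) → TCG (Ser) — missense.
Synonymous: 0 of 5.

0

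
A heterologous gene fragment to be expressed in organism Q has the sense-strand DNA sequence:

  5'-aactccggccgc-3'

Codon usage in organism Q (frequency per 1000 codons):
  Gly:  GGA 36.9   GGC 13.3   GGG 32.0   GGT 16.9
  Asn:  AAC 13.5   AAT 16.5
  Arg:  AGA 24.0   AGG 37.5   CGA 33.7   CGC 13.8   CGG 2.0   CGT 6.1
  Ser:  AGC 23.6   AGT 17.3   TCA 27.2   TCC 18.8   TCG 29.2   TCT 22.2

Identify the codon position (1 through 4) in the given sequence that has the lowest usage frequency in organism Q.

Codon 1 AAC (Asn): 13.5 per 1000.
Codon 2 TCC (Ser): 18.8 per 1000.
Codon 3 GGC (Gly): 13.3 per 1000.
Codon 4 CGC (Arg): 13.8 per 1000.
Lowest frequency is 13.3 at codon 3.

3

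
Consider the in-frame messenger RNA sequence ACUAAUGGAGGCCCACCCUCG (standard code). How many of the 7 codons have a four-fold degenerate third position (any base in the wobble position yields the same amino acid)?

Codon 1 ACU (Thr): third position 4-fold.
Codon 2 AAU (Asn): third position 2-fold.
Codon 3 GGA (Gly): third position 4-fold.
Codon 4 GGC (Gly): third position 4-fold.
Codon 5 CCA (Pro): third position 4-fold.
Codon 6 CCC (Pro): third position 4-fold.
Codon 7 UCG (Ser): third position 4-fold.
Four-fold degenerate third positions: 6.

6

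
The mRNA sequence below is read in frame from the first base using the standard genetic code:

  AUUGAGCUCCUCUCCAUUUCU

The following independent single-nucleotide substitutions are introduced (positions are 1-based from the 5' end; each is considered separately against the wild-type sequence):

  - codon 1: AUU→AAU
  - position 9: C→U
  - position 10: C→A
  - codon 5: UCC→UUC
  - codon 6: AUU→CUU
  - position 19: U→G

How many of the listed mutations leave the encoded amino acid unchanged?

1

Codon 1: AUU (Ile) → AAU (Asn) — missense.
Codon 3: CUC (Leu) → CUU (Leu) — synonymous.
Codon 4: CUC (Leu) → AUC (Ile) — missense.
Codon 5: UCC (Ser) → UUC (Phe) — missense.
Codon 6: AUU (Ile) → CUU (Leu) — missense.
Codon 7: UCU (Ser) → GCU (Ala) — missense.
Synonymous: 1 of 6.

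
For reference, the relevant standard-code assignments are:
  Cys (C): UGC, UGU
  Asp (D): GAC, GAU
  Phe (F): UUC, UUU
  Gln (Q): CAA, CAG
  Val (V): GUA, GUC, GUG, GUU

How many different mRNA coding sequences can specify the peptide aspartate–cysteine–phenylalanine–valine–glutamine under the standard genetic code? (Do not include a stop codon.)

64

Asp: 2 codons.
Cys: 2 codons.
Phe: 2 codons.
Val: 4 codons.
Gln: 2 codons.
2 × 2 × 2 × 4 × 2 = 64.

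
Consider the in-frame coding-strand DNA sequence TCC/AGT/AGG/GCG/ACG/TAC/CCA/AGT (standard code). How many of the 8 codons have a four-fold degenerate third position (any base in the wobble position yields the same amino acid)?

Codon 1 TCC (Ser): third position 4-fold.
Codon 2 AGT (Ser): third position 2-fold.
Codon 3 AGG (Arg): third position 2-fold.
Codon 4 GCG (Ala): third position 4-fold.
Codon 5 ACG (Thr): third position 4-fold.
Codon 6 TAC (Tyr): third position 2-fold.
Codon 7 CCA (Pro): third position 4-fold.
Codon 8 AGT (Ser): third position 2-fold.
Four-fold degenerate third positions: 4.

4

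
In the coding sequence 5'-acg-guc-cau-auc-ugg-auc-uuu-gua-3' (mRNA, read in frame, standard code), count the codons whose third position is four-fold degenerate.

Codon 1 ACG (Thr): third position 4-fold.
Codon 2 GUC (Val): third position 4-fold.
Codon 3 CAU (His): third position 2-fold.
Codon 4 AUC (Ile): third position 3-fold.
Codon 5 UGG (Trp): third position 1-fold.
Codon 6 AUC (Ile): third position 3-fold.
Codon 7 UUU (Phe): third position 2-fold.
Codon 8 GUA (Val): third position 4-fold.
Four-fold degenerate third positions: 3.

3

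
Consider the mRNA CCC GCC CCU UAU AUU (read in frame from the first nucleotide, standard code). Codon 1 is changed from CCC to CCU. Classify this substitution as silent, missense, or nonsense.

Position 3 falls in codon 1: CCC → Pro.
After the substitution the codon is CCU → Pro.
Both encode Pro, so the change is synonymous.

silent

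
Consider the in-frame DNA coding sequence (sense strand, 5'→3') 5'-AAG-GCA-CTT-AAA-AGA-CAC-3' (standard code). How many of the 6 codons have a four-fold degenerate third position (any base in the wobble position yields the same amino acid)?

Codon 1 AAG (Lys): third position 2-fold.
Codon 2 GCA (Ala): third position 4-fold.
Codon 3 CTT (Leu): third position 4-fold.
Codon 4 AAA (Lys): third position 2-fold.
Codon 5 AGA (Arg): third position 2-fold.
Codon 6 CAC (His): third position 2-fold.
Four-fold degenerate third positions: 2.

2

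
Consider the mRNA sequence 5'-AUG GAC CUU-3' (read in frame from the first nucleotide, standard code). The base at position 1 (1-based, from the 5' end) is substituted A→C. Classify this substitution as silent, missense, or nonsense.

missense

Position 1 falls in codon 1: AUG → Met.
After the substitution the codon is CUG → Leu.
Met ≠ Leu, so this is a missense mutation.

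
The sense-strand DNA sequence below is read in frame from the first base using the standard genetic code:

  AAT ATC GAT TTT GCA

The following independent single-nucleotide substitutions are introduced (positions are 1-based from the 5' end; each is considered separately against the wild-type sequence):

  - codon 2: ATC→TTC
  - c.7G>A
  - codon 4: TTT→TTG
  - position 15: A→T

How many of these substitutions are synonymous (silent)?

1

Codon 2: ATC (Ile) → TTC (Phe) — missense.
Codon 3: GAT (Asp) → AAT (Asn) — missense.
Codon 4: TTT (Phe) → TTG (Leu) — missense.
Codon 5: GCA (Ala) → GCT (Ala) — synonymous.
Synonymous: 1 of 4.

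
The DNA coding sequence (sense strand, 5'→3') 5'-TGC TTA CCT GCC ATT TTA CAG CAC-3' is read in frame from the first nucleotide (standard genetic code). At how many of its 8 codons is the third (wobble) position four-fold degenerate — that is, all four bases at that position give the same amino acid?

Codon 1 TGC (Cys): third position 2-fold.
Codon 2 TTA (Leu): third position 2-fold.
Codon 3 CCT (Pro): third position 4-fold.
Codon 4 GCC (Ala): third position 4-fold.
Codon 5 ATT (Ile): third position 3-fold.
Codon 6 TTA (Leu): third position 2-fold.
Codon 7 CAG (Gln): third position 2-fold.
Codon 8 CAC (His): third position 2-fold.
Four-fold degenerate third positions: 2.

2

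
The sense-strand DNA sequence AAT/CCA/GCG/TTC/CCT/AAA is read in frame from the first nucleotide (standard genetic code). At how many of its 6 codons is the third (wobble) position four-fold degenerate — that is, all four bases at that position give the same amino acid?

Codon 1 AAT (Asn): third position 2-fold.
Codon 2 CCA (Pro): third position 4-fold.
Codon 3 GCG (Ala): third position 4-fold.
Codon 4 TTC (Phe): third position 2-fold.
Codon 5 CCT (Pro): third position 4-fold.
Codon 6 AAA (Lys): third position 2-fold.
Four-fold degenerate third positions: 3.

3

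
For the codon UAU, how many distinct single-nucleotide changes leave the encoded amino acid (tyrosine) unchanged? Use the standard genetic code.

Position 1: none → 0 synonymous.
Position 2: none → 0 synonymous.
Position 3: UAC → 1 synonymous.
Total: 0 + 0 + 1 = 1.

1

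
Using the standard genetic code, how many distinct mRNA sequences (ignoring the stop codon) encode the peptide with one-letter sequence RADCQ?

Arg: 6 codons.
Ala: 4 codons.
Asp: 2 codons.
Cys: 2 codons.
Gln: 2 codons.
6 × 4 × 2 × 2 × 2 = 192.

192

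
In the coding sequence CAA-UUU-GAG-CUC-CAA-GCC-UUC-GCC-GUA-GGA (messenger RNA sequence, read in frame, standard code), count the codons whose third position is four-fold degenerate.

Codon 1 CAA (Gln): third position 2-fold.
Codon 2 UUU (Phe): third position 2-fold.
Codon 3 GAG (Glu): third position 2-fold.
Codon 4 CUC (Leu): third position 4-fold.
Codon 5 CAA (Gln): third position 2-fold.
Codon 6 GCC (Ala): third position 4-fold.
Codon 7 UUC (Phe): third position 2-fold.
Codon 8 GCC (Ala): third position 4-fold.
Codon 9 GUA (Val): third position 4-fold.
Codon 10 GGA (Gly): third position 4-fold.
Four-fold degenerate third positions: 5.

5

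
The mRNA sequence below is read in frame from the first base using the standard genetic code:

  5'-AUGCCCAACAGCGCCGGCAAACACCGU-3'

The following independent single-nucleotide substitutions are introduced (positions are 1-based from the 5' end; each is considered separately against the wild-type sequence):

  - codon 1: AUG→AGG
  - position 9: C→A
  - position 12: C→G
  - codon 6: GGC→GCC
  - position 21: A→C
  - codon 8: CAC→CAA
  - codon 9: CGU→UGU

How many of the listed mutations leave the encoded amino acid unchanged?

Codon 1: AUG (Met) → AGG (Arg) — missense.
Codon 3: AAC (Asn) → AAA (Lys) — missense.
Codon 4: AGC (Ser) → AGG (Arg) — missense.
Codon 6: GGC (Gly) → GCC (Ala) — missense.
Codon 7: AAA (Lys) → AAC (Asn) — missense.
Codon 8: CAC (His) → CAA (Gln) — missense.
Codon 9: CGU (Arg) → UGU (Cys) — missense.
Synonymous: 0 of 7.

0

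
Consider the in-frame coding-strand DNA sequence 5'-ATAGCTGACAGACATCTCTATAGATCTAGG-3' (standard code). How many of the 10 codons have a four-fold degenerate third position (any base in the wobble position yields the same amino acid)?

Codon 1 ATA (Ile): third position 3-fold.
Codon 2 GCT (Ala): third position 4-fold.
Codon 3 GAC (Asp): third position 2-fold.
Codon 4 AGA (Arg): third position 2-fold.
Codon 5 CAT (His): third position 2-fold.
Codon 6 CTC (Leu): third position 4-fold.
Codon 7 TAT (Tyr): third position 2-fold.
Codon 8 AGA (Arg): third position 2-fold.
Codon 9 TCT (Ser): third position 4-fold.
Codon 10 AGG (Arg): third position 2-fold.
Four-fold degenerate third positions: 3.

3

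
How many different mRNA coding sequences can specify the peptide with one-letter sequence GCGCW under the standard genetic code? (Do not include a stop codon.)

64

Gly: 4 codons.
Cys: 2 codons.
Gly: 4 codons.
Cys: 2 codons.
Trp: 1 codon.
4 × 2 × 4 × 2 × 1 = 64.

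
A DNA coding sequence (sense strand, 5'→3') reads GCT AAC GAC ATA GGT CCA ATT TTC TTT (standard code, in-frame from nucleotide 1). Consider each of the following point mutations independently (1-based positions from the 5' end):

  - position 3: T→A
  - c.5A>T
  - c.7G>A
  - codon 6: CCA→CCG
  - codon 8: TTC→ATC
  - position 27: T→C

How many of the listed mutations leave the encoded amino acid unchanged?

3

Codon 1: GCT (Ala) → GCA (Ala) — synonymous.
Codon 2: AAC (Asn) → ATC (Ile) — missense.
Codon 3: GAC (Asp) → AAC (Asn) — missense.
Codon 6: CCA (Pro) → CCG (Pro) — synonymous.
Codon 8: TTC (Phe) → ATC (Ile) — missense.
Codon 9: TTT (Phe) → TTC (Phe) — synonymous.
Synonymous: 3 of 6.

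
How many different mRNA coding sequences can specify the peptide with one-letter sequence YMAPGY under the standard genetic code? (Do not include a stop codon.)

256

Tyr: 2 codons.
Met: 1 codon.
Ala: 4 codons.
Pro: 4 codons.
Gly: 4 codons.
Tyr: 2 codons.
2 × 1 × 4 × 4 × 4 × 2 = 256.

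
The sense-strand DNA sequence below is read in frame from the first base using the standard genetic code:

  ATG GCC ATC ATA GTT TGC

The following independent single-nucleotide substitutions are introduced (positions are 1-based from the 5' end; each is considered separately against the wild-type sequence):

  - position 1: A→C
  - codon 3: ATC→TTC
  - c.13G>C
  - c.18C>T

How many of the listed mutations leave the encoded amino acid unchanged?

1

Codon 1: ATG (Met) → CTG (Leu) — missense.
Codon 3: ATC (Ile) → TTC (Phe) — missense.
Codon 5: GTT (Val) → CTT (Leu) — missense.
Codon 6: TGC (Cys) → TGT (Cys) — synonymous.
Synonymous: 1 of 4.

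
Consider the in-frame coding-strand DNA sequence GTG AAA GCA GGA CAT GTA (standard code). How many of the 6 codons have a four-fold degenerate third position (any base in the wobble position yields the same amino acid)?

4

Codon 1 GTG (Val): third position 4-fold.
Codon 2 AAA (Lys): third position 2-fold.
Codon 3 GCA (Ala): third position 4-fold.
Codon 4 GGA (Gly): third position 4-fold.
Codon 5 CAT (His): third position 2-fold.
Codon 6 GTA (Val): third position 4-fold.
Four-fold degenerate third positions: 4.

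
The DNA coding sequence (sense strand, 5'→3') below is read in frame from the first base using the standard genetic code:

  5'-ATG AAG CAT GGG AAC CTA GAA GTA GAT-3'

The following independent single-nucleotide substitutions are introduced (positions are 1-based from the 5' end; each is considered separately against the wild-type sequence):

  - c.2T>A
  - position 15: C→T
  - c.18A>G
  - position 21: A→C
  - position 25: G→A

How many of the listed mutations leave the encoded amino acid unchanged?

Codon 1: ATG (Met) → AAG (Lys) — missense.
Codon 5: AAC (Asn) → AAT (Asn) — synonymous.
Codon 6: CTA (Leu) → CTG (Leu) — synonymous.
Codon 7: GAA (Glu) → GAC (Asp) — missense.
Codon 9: GAT (Asp) → AAT (Asn) — missense.
Synonymous: 2 of 5.

2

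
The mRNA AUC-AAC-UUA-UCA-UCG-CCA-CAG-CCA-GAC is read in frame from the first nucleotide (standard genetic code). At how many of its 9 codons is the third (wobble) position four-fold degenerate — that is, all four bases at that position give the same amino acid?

Codon 1 AUC (Ile): third position 3-fold.
Codon 2 AAC (Asn): third position 2-fold.
Codon 3 UUA (Leu): third position 2-fold.
Codon 4 UCA (Ser): third position 4-fold.
Codon 5 UCG (Ser): third position 4-fold.
Codon 6 CCA (Pro): third position 4-fold.
Codon 7 CAG (Gln): third position 2-fold.
Codon 8 CCA (Pro): third position 4-fold.
Codon 9 GAC (Asp): third position 2-fold.
Four-fold degenerate third positions: 4.

4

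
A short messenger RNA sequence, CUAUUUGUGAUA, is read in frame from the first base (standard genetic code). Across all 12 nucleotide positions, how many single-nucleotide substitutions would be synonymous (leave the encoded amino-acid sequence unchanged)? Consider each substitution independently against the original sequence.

10

Codon 1 (CUA, Leu): 4 synonymous substitutions.
Codon 2 (UUU, Phe): 1 synonymous substitution.
Codon 3 (GUG, Val): 3 synonymous substitutions.
Codon 4 (AUA, Ile): 2 synonymous substitutions.
Total: 4 + 1 + 3 + 2 = 10.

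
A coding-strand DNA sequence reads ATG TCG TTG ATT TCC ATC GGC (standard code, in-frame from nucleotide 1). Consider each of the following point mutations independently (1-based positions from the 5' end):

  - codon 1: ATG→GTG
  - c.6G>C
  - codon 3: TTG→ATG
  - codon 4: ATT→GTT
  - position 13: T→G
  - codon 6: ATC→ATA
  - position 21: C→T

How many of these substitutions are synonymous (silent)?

3

Codon 1: ATG (Met) → GTG (Val) — missense.
Codon 2: TCG (Ser) → TCC (Ser) — synonymous.
Codon 3: TTG (Leu) → ATG (Met) — missense.
Codon 4: ATT (Ile) → GTT (Val) — missense.
Codon 5: TCC (Ser) → GCC (Ala) — missense.
Codon 6: ATC (Ile) → ATA (Ile) — synonymous.
Codon 7: GGC (Gly) → GGT (Gly) — synonymous.
Synonymous: 3 of 7.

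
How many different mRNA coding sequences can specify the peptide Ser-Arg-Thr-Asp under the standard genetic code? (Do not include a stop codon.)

288

Ser: 6 codons.
Arg: 6 codons.
Thr: 4 codons.
Asp: 2 codons.
6 × 6 × 4 × 2 = 288.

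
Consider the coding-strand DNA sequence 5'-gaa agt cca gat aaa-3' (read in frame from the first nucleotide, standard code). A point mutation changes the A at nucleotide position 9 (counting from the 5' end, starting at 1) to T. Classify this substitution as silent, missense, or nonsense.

silent

Position 9 falls in codon 3: CCA → Pro.
After the substitution the codon is CCT → Pro.
Both encode Pro, so the change is synonymous.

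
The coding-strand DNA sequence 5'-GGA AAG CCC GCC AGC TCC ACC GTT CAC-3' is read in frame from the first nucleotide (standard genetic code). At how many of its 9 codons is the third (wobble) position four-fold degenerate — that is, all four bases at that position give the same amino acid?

6

Codon 1 GGA (Gly): third position 4-fold.
Codon 2 AAG (Lys): third position 2-fold.
Codon 3 CCC (Pro): third position 4-fold.
Codon 4 GCC (Ala): third position 4-fold.
Codon 5 AGC (Ser): third position 2-fold.
Codon 6 TCC (Ser): third position 4-fold.
Codon 7 ACC (Thr): third position 4-fold.
Codon 8 GTT (Val): third position 4-fold.
Codon 9 CAC (His): third position 2-fold.
Four-fold degenerate third positions: 6.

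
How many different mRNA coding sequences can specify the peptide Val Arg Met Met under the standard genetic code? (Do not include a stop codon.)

24

Val: 4 codons.
Arg: 6 codons.
Met: 1 codon.
Met: 1 codon.
4 × 6 × 1 × 1 = 24.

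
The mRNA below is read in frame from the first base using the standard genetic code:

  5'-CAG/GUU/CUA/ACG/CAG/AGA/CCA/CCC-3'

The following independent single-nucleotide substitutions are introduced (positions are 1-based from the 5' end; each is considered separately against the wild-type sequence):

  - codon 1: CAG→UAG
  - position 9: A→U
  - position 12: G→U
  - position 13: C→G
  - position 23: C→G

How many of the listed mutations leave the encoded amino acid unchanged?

2

Codon 1: CAG (Gln) → UAG (Stop) — nonsense.
Codon 3: CUA (Leu) → CUU (Leu) — synonymous.
Codon 4: ACG (Thr) → ACU (Thr) — synonymous.
Codon 5: CAG (Gln) → GAG (Glu) — missense.
Codon 8: CCC (Pro) → CGC (Arg) — missense.
Synonymous: 2 of 5.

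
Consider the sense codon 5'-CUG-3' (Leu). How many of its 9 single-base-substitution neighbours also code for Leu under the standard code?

Position 1: UUG → 1 synonymous.
Position 2: none → 0 synonymous.
Position 3: CUU, CUC, CUA → 3 synonymous.
Total: 1 + 0 + 3 = 4.

4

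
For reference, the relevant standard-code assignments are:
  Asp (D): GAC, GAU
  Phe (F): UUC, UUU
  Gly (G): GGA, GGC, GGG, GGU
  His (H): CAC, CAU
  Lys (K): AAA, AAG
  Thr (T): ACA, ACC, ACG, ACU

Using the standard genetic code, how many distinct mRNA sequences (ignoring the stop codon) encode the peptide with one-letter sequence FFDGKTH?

512

Phe: 2 codons.
Phe: 2 codons.
Asp: 2 codons.
Gly: 4 codons.
Lys: 2 codons.
Thr: 4 codons.
His: 2 codons.
2 × 2 × 2 × 4 × 2 × 4 × 2 = 512.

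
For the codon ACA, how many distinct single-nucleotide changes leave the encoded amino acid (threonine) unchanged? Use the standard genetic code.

Position 1: none → 0 synonymous.
Position 2: none → 0 synonymous.
Position 3: ACU, ACC, ACG → 3 synonymous.
Total: 0 + 0 + 3 = 3.

3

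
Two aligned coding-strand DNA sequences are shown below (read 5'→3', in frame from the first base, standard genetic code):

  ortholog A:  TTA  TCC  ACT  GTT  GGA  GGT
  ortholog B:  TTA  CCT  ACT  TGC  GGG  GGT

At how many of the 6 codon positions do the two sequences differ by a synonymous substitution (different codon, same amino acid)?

1

Codon 1: TTA Leu / TTA Leu — identical.
Codon 2: TCC Ser / CCT Pro — nonsynonymous.
Codon 3: ACT Thr / ACT Thr — identical.
Codon 4: GTT Val / TGC Cys — nonsynonymous.
Codon 5: GGA Gly / GGG Gly — synonymous.
Codon 6: GGT Gly / GGT Gly — identical.
Synonymous differences: 1.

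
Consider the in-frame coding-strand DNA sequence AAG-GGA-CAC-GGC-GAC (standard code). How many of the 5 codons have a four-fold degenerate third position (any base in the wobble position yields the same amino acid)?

Codon 1 AAG (Lys): third position 2-fold.
Codon 2 GGA (Gly): third position 4-fold.
Codon 3 CAC (His): third position 2-fold.
Codon 4 GGC (Gly): third position 4-fold.
Codon 5 GAC (Asp): third position 2-fold.
Four-fold degenerate third positions: 2.

2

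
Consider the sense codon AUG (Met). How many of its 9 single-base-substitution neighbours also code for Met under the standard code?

0

Position 1: none → 0 synonymous.
Position 2: none → 0 synonymous.
Position 3: none → 0 synonymous.
Total: 0 + 0 + 0 = 0.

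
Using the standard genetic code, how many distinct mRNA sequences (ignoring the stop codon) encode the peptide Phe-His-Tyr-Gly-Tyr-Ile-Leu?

Phe: 2 codons.
His: 2 codons.
Tyr: 2 codons.
Gly: 4 codons.
Tyr: 2 codons.
Ile: 3 codons.
Leu: 6 codons.
2 × 2 × 2 × 4 × 2 × 3 × 6 = 1152.

1152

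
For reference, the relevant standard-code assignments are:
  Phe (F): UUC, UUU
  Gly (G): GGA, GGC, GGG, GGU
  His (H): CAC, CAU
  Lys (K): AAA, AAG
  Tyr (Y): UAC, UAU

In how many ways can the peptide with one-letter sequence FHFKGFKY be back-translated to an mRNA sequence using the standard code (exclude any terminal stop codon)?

Phe: 2 codons.
His: 2 codons.
Phe: 2 codons.
Lys: 2 codons.
Gly: 4 codons.
Phe: 2 codons.
Lys: 2 codons.
Tyr: 2 codons.
2 × 2 × 2 × 2 × 4 × 2 × 2 × 2 = 512.

512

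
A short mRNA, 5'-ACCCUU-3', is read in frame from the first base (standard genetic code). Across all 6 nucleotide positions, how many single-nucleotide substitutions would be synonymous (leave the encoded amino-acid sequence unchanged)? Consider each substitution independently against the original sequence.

Codon 1 (ACC, Thr): 3 synonymous substitutions.
Codon 2 (CUU, Leu): 3 synonymous substitutions.
Total: 3 + 3 = 6.

6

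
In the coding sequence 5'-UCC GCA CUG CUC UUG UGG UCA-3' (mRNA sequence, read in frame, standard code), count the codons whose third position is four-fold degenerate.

Codon 1 UCC (Ser): third position 4-fold.
Codon 2 GCA (Ala): third position 4-fold.
Codon 3 CUG (Leu): third position 4-fold.
Codon 4 CUC (Leu): third position 4-fold.
Codon 5 UUG (Leu): third position 2-fold.
Codon 6 UGG (Trp): third position 1-fold.
Codon 7 UCA (Ser): third position 4-fold.
Four-fold degenerate third positions: 5.

5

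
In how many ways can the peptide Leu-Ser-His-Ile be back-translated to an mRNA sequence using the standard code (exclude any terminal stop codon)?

216

Leu: 6 codons.
Ser: 6 codons.
His: 2 codons.
Ile: 3 codons.
6 × 6 × 2 × 3 = 216.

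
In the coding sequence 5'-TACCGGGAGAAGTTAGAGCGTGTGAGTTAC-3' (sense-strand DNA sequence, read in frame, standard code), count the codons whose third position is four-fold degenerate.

3

Codon 1 TAC (Tyr): third position 2-fold.
Codon 2 CGG (Arg): third position 4-fold.
Codon 3 GAG (Glu): third position 2-fold.
Codon 4 AAG (Lys): third position 2-fold.
Codon 5 TTA (Leu): third position 2-fold.
Codon 6 GAG (Glu): third position 2-fold.
Codon 7 CGT (Arg): third position 4-fold.
Codon 8 GTG (Val): third position 4-fold.
Codon 9 AGT (Ser): third position 2-fold.
Codon 10 TAC (Tyr): third position 2-fold.
Four-fold degenerate third positions: 3.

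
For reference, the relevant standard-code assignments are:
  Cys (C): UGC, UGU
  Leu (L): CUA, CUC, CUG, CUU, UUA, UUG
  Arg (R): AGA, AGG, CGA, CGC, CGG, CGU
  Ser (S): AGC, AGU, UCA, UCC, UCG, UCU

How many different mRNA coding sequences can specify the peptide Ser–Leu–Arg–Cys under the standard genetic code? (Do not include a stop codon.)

432

Ser: 6 codons.
Leu: 6 codons.
Arg: 6 codons.
Cys: 2 codons.
6 × 6 × 6 × 2 = 432.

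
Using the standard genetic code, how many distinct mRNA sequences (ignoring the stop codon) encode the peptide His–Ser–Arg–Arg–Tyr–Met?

His: 2 codons.
Ser: 6 codons.
Arg: 6 codons.
Arg: 6 codons.
Tyr: 2 codons.
Met: 1 codon.
2 × 6 × 6 × 6 × 2 × 1 = 864.

864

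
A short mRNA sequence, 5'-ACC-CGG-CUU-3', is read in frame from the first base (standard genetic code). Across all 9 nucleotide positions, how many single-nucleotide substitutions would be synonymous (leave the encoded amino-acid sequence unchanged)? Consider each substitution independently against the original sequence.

Codon 1 (ACC, Thr): 3 synonymous substitutions.
Codon 2 (CGG, Arg): 4 synonymous substitutions.
Codon 3 (CUU, Leu): 3 synonymous substitutions.
Total: 3 + 4 + 3 = 10.

10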